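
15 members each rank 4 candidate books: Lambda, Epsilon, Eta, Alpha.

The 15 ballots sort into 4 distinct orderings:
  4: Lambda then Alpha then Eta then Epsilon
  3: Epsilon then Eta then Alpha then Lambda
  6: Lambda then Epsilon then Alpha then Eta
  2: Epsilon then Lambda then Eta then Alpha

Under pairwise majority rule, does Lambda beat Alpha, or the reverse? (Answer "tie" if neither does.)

Ballots ranking Lambda above Alpha: 4 + 6 + 2 = 12.
Ballots ranking Alpha above Lambda: 15 − 12 = 3.
Lambda wins the head-to-head 12–3.

Lambda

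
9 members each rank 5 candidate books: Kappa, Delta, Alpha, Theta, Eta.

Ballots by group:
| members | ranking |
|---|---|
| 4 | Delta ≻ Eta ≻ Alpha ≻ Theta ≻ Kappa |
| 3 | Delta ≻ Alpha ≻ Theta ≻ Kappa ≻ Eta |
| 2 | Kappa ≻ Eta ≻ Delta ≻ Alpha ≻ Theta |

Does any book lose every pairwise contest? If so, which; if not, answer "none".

Head-to-head results (9 members):
Kappa vs Delta: Delta wins 7–2.
Kappa vs Alpha: 2 to 7, Alpha.
Kappa vs Theta: Kappa preferred on 2 ballots; Theta wins 7–2.
Kappa–Eta: Kappa 5–4.
Delta vs Alpha: Delta wins 9–0.
Delta vs Theta: Delta is ranked higher on 4+3+2 = 9 ballots, Theta on 0. Delta wins 9–0.
Delta vs Eta: Delta is ranked higher on 4+3 = 7 ballots, Eta on 2. Delta wins 7–2.
Alpha vs Theta: Alpha, 9–0.
Alpha vs Eta: Eta, 6–3.
Theta vs Eta: Eta wins 6–3.
Every book wins at least one matchup (Kappa beats Eta; Delta beats Kappa; Alpha beats Kappa; Theta beats Kappa; Eta beats Alpha), so there is no Condorcet loser.

none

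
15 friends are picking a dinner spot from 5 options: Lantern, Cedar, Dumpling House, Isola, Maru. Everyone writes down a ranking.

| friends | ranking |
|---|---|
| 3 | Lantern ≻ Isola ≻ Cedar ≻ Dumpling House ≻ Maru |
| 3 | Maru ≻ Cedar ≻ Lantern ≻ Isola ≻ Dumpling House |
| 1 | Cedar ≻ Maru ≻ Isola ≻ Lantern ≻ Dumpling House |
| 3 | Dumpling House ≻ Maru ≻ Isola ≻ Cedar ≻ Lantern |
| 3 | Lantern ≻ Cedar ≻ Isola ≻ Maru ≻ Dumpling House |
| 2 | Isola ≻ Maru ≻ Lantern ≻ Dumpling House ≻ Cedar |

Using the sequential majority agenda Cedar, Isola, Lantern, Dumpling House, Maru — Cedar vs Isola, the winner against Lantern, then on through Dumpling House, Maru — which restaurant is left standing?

Round 1: Cedar vs Isola — 7–8, Isola advances.
Round 2: Isola vs Lantern — 6–9, Lantern advances.
Round 3: Lantern vs Dumpling House — 12–3, Lantern advances.
Round 4: Lantern vs Maru — 6–9, Maru advances.
The agenda winner is Maru.

Maru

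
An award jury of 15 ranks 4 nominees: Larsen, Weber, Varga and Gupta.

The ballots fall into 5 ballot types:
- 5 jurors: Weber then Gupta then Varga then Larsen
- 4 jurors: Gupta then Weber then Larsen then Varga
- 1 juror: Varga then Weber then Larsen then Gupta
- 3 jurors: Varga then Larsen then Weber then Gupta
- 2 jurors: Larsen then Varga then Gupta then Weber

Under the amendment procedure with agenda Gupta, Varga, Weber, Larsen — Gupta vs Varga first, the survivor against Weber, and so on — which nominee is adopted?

Weber

Round 1: Gupta vs Varga — 9–6, Gupta advances.
Round 2: Gupta vs Weber — 6–9, Weber advances.
Round 3: Weber vs Larsen — 10–5, Weber advances.
Weber survives the agenda.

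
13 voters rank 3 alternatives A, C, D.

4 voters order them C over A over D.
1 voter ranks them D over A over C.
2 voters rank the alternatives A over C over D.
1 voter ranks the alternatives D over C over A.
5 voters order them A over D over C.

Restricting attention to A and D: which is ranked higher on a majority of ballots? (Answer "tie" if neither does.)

A

Ballots ranking A above D: 4 + 2 + 5 = 11.
Ballots ranking D above A: 13 − 11 = 2.
A wins the head-to-head 11–2.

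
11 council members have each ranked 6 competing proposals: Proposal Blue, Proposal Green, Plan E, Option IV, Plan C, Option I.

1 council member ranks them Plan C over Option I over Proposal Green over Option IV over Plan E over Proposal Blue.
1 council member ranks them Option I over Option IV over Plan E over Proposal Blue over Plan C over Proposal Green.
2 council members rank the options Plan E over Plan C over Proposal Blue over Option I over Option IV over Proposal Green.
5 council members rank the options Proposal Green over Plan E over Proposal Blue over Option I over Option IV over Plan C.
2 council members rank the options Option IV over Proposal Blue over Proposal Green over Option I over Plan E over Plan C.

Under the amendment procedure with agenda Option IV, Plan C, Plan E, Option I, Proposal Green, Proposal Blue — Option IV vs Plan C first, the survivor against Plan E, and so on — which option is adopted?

Round 1: Option IV vs Plan C — 8–3, Option IV advances.
Round 2: Option IV vs Plan E — 4–7, Plan E advances.
Round 3: Plan E vs Option I — 7–4, Plan E advances.
Round 4: Plan E vs Proposal Green — 3–8, Proposal Green advances.
Round 5: Proposal Green vs Proposal Blue — 6–5, Proposal Green advances.
The agenda winner is Proposal Green.

Proposal Green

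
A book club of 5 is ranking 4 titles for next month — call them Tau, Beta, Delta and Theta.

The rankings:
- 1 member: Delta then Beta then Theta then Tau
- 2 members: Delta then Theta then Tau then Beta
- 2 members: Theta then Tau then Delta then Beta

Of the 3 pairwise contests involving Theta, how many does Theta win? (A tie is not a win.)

2

Theta against each rival (5 members):
Theta vs Tau: Theta, 5–0.
Theta vs Beta: Theta, 4–1.
Theta vs Delta: Theta is ranked higher on 2 ballots, Delta on 3. Delta wins 3–2.
Theta beats Tau, Beta; loses to Delta — 2 pairwise wins.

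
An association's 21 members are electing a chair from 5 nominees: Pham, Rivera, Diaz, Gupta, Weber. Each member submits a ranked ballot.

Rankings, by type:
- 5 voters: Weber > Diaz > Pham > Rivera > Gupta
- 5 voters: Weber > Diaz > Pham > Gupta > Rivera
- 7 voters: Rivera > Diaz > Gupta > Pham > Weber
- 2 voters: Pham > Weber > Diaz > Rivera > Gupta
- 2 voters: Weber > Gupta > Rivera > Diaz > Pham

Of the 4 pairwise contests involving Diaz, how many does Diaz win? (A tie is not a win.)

3

Diaz against each rival (21 voters):
Diaz vs Pham: Diaz, 19–2.
Diaz vs Rivera: 5+5+2 = 12 for Diaz, 9 for Rivera — Diaz by 12–9.
Diaz–Gupta: Diaz 19–2.
Diaz vs Weber: Weber wins 14–7.
Diaz beats Pham, Rivera, Gupta; loses to Weber — 3 pairwise wins.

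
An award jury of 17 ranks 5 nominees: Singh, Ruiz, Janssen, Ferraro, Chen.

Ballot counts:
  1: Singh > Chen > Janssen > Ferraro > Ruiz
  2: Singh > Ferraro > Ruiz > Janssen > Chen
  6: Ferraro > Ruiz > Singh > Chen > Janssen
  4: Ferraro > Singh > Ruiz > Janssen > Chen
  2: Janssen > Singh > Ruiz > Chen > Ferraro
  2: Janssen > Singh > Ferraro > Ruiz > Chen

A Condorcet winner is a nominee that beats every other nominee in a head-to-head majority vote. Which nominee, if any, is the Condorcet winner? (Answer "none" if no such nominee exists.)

Check each pair by majority over 17 ballots:
Singh vs Ruiz: Singh wins 11–6.
Singh–Janssen: Singh 13–4.
Singh vs Ferraro: Ferraro, 10–7.
Singh vs Chen: Singh wins 17–0.
Ruiz vs Janssen: Ruiz wins 12–5.
Ruiz–Ferraro: Ferraro 15–2.
Ruiz vs Chen: Ruiz wins 16–1.
Janssen–Ferraro: Ferraro 12–5.
Janssen–Chen: Janssen 10–7.
Ferraro–Chen: Ferraro 14–3.
Ferraro defeats every rival head-to-head and is the Condorcet winner.

Ferraro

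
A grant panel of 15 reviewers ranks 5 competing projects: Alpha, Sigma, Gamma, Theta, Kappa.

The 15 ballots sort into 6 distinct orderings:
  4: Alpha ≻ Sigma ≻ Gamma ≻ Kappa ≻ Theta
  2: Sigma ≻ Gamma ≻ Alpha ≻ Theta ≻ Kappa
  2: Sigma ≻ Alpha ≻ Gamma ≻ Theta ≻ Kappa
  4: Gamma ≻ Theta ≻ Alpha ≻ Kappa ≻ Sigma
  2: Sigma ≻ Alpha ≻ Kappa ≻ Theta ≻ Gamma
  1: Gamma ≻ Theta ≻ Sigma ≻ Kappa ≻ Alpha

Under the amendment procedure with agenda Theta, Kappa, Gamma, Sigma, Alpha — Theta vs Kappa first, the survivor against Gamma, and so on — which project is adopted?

Round 1: Theta vs Kappa — 9–6, Theta advances.
Round 2: Theta vs Gamma — 2–13, Gamma advances.
Round 3: Gamma vs Sigma — 5–10, Sigma advances.
Round 4: Sigma vs Alpha — 7–8, Alpha advances.
The agenda winner is Alpha.

Alpha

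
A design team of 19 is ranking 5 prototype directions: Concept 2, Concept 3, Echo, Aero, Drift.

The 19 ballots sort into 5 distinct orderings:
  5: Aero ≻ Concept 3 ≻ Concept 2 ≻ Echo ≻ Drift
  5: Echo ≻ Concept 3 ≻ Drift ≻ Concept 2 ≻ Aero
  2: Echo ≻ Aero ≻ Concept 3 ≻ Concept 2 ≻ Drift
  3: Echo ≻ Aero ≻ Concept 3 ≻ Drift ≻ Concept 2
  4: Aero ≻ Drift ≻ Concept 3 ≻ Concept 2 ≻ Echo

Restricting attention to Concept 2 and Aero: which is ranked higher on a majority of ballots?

Aero

Ballots ranking Concept 2 above Aero: 5.
Ballots ranking Aero above Concept 2: 19 − 5 = 14.
Aero wins the head-to-head 14–5.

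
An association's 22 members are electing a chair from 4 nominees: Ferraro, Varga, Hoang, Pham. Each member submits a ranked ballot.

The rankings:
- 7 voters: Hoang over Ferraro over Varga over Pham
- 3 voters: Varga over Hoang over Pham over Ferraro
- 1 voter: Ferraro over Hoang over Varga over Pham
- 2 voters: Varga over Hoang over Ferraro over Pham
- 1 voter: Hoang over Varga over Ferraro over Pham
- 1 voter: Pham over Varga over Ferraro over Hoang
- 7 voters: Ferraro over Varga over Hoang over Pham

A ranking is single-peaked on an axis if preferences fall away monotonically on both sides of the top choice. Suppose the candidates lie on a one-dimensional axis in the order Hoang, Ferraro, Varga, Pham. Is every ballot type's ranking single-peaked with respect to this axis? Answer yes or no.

Axis positions: Hoang=1, Ferraro=2, Varga=3, Pham=4.
Ballot type 1 (peak Hoang at position 1): ranking walks positions 1-2-3-4, expanding outward from the peak — single-peaked.
Ballot type 2: ranking walks positions 3-1-4-2; Hoang is ranked above Ferraro even though Ferraro lies between Hoang and the peak Varga on the axis — preferences dip and rise again. Not single-peaked.
Ballot type 3 (peak Ferraro at position 2): ranking walks positions 2-1-3-4, expanding outward from the peak — single-peaked.
Ballot type 4: ranking walks positions 3-1-2-4; Hoang is ranked above Ferraro even though Ferraro lies between Hoang and the peak Varga on the axis — preferences dip and rise again. Not single-peaked.
Ballot type 5: ranking walks positions 1-3-2-4; Varga is ranked above Ferraro even though Ferraro lies between Varga and the peak Hoang on the axis — preferences dip and rise again. Not single-peaked.
Ballot type 6 (peak Pham at position 4): ranking walks positions 4-3-2-1, expanding outward from the peak — single-peaked.
Ballot type 7 (peak Ferraro at position 2): ranking walks positions 2-3-1-4, expanding outward from the peak — single-peaked.
Ballot type 2 violates single-peakedness, so the profile is not single-peaked on this axis.

no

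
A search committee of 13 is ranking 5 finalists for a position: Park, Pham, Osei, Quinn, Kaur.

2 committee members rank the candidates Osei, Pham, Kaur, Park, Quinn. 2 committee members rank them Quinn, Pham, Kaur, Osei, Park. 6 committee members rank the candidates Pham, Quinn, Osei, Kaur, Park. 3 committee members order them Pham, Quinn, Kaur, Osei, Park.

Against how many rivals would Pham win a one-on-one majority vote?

Pham against each rival (13 committee members):
Pham vs Park: Pham, 13–0.
Pham vs Osei: Pham is ranked higher on 2+6+3 = 11 ballots, Osei on 2. Pham wins 11–2.
Pham–Quinn: Pham 11–2.
Pham vs Kaur: 13 to 0, Pham.
Pham beats Park, Osei, Quinn, Kaur — 4 pairwise wins.

4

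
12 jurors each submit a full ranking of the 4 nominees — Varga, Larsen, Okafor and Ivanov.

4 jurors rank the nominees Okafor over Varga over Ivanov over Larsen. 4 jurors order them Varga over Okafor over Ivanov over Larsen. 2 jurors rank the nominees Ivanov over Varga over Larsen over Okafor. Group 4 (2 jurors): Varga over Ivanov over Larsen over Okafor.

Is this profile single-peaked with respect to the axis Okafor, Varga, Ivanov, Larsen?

Axis positions: Okafor=1, Varga=2, Ivanov=3, Larsen=4.
Group 1 (peak Okafor at position 1): ranking walks positions 1-2-3-4, expanding outward from the peak — single-peaked.
Group 2 (peak Varga at position 2): ranking walks positions 2-1-3-4, expanding outward from the peak — single-peaked.
Group 3 (peak Ivanov at position 3): ranking walks positions 3-2-4-1, expanding outward from the peak — single-peaked.
Group 4 (peak Varga at position 2): ranking walks positions 2-3-4-1, expanding outward from the peak — single-peaked.
Every ranking is single-peaked on this axis.

yes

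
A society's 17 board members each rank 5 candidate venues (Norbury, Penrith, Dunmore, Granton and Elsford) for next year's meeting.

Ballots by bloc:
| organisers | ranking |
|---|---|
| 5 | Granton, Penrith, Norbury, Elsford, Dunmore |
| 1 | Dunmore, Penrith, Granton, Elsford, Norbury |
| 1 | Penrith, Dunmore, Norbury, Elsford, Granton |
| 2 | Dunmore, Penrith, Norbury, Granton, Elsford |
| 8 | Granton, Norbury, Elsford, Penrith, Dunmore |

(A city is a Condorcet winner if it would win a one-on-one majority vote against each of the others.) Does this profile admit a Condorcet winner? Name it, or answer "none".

Pairwise majorities:
Norbury–Penrith: Penrith 9–8.
Norbury vs Dunmore: Norbury is ranked higher on 5+8 = 13 ballots, Dunmore on 4. Norbury wins 13–4.
Norbury vs Granton: 1+2 = 3 for Norbury, 14 for Granton — Granton by 14–3.
Norbury vs Elsford: 5+1+2+8 = 16 for Norbury, 1 for Elsford — Norbury by 16–1.
Penrith–Dunmore: Penrith 14–3.
Penrith–Granton: Granton 13–4.
Penrith vs Elsford: Penrith is ranked higher on 5+1+1+2 = 9 ballots, Elsford on 8. Penrith wins 9–8.
Dunmore vs Granton: 1+1+2 = 4 for Dunmore, 13 for Granton — Granton by 13–4.
Dunmore vs Elsford: Elsford wins 13–4.
Granton vs Elsford: 5+1+2+8 = 16 for Granton, 1 for Elsford — Granton by 16–1.
Granton wins every pairwise contest, so Granton is the Condorcet winner.

Granton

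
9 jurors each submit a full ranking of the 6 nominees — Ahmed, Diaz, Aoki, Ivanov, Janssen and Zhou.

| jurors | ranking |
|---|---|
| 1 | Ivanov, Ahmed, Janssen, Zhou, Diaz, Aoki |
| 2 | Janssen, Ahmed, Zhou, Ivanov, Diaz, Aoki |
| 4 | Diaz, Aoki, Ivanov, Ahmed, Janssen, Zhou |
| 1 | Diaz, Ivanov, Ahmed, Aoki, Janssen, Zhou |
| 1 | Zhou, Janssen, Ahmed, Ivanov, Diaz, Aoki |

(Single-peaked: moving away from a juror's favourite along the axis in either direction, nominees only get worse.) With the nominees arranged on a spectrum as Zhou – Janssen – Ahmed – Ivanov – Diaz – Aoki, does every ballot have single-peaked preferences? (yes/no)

yes

Axis positions: Zhou=1, Janssen=2, Ahmed=3, Ivanov=4, Diaz=5, Aoki=6.
Type 1 (peak Ivanov at position 4): ranking walks positions 4-3-2-1-5-6, expanding outward from the peak — single-peaked.
Type 2 (peak Janssen at position 2): ranking walks positions 2-3-1-4-5-6, expanding outward from the peak — single-peaked.
Type 3 (peak Diaz at position 5): ranking walks positions 5-6-4-3-2-1, expanding outward from the peak — single-peaked.
Type 4 (peak Diaz at position 5): ranking walks positions 5-4-3-6-2-1, expanding outward from the peak — single-peaked.
Type 5 (peak Zhou at position 1): ranking walks positions 1-2-3-4-5-6, expanding outward from the peak — single-peaked.
Every ranking is single-peaked on this axis.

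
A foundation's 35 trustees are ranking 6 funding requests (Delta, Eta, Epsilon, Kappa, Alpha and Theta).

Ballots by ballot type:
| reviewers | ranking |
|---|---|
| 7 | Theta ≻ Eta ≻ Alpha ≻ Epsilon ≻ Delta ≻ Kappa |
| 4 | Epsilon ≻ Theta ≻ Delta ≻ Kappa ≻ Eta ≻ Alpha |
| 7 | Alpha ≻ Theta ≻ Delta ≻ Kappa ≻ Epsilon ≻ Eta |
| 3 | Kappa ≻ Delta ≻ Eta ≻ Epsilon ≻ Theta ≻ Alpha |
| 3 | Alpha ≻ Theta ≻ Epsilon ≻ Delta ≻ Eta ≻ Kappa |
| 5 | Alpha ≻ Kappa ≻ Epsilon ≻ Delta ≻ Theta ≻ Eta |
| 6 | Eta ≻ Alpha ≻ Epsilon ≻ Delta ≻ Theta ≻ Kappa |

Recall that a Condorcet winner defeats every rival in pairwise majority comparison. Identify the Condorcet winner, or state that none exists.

none

Pairwise majorities:
Delta vs Eta: Delta wins 22–13.
Delta vs Epsilon: Epsilon, 25–10.
Delta–Kappa: Delta 27–8.
Delta vs Alpha: Delta preferred on 4+3 = 7 ballots; Alpha wins 28–7.
Delta vs Theta: Delta is ranked higher on 3+5+6 = 14 ballots, Theta on 21. Theta wins 21–14.
Eta vs Epsilon: Eta is ranked higher on 7+3+6 = 16 ballots, Epsilon on 19. Epsilon wins 19–16.
Eta vs Kappa: Kappa, 19–16.
Eta vs Alpha: Eta, 20–15.
Eta vs Theta: Eta is ranked higher on 3+6 = 9 ballots, Theta on 26. Theta wins 26–9.
Epsilon vs Kappa: 20 to 15, Epsilon.
Epsilon vs Alpha: Alpha wins 28–7.
Epsilon vs Theta: Epsilon preferred on 4+3+5+6 = 18 ballots; Epsilon wins 18–17.
Kappa vs Alpha: 7 to 28, Alpha.
Kappa–Theta: Theta 27–8.
Alpha vs Theta: 7+3+5+6 = 21 for Alpha, 14 for Theta — Alpha by 21–14.
Each project drops at least one matchup (Delta loses to Epsilon; Eta loses to Delta; Epsilon loses to Alpha; Kappa loses to Delta; Alpha loses to Eta; Theta loses to Epsilon); the cycle Delta beats Eta beats Alpha beats Delta rules out a Condorcet winner.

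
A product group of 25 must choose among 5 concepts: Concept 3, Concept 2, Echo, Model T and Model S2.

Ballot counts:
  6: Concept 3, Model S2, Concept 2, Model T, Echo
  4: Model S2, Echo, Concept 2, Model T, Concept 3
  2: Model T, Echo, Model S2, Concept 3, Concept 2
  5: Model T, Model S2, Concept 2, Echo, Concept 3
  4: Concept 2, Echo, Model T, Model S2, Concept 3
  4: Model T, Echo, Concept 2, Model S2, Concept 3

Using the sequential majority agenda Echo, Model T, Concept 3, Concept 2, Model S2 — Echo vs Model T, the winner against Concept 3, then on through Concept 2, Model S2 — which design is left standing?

Round 1: Echo vs Model T — 8–17, Model T advances.
Round 2: Model T vs Concept 3 — 19–6, Model T advances.
Round 3: Model T vs Concept 2 — 11–14, Concept 2 advances.
Round 4: Concept 2 vs Model S2 — 8–17, Model S2 advances.
Model S2 survives the agenda.

Model S2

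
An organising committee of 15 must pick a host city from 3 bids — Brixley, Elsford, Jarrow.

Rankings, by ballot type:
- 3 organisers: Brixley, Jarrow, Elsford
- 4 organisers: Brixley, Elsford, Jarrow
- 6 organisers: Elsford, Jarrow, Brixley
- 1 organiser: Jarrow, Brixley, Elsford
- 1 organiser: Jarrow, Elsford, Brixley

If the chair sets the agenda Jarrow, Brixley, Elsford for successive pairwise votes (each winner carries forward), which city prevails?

Round 1: Jarrow vs Brixley — 8–7, Jarrow advances.
Round 2: Jarrow vs Elsford — 5–10, Elsford advances.
Elsford survives the agenda.

Elsford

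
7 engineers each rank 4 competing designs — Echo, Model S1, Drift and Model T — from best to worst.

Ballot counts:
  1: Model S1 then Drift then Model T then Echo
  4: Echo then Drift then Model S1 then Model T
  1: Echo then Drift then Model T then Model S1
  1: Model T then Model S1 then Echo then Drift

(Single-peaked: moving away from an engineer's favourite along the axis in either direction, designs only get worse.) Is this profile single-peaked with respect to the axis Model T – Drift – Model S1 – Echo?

no

Axis positions: Model T=1, Drift=2, Model S1=3, Echo=4.
Cluster 1 (peak Model S1 at position 3): ranking walks positions 3-2-1-4, expanding outward from the peak — single-peaked.
Cluster 2: ranking walks positions 4-2-3-1; Drift is ranked above Model S1 even though Model S1 lies between Drift and the peak Echo on the axis — preferences dip and rise again. Not single-peaked.
Cluster 3: ranking walks positions 4-2-1-3; Drift is ranked above Model S1 even though Model S1 lies between Drift and the peak Echo on the axis — preferences dip and rise again. Not single-peaked.
Cluster 4: ranking walks positions 1-3-4-2; Model S1 is ranked above Drift even though Drift lies between Model S1 and the peak Model T on the axis — preferences dip and rise again. Not single-peaked.
Cluster 2 violates single-peakedness, so the profile is not single-peaked on this axis.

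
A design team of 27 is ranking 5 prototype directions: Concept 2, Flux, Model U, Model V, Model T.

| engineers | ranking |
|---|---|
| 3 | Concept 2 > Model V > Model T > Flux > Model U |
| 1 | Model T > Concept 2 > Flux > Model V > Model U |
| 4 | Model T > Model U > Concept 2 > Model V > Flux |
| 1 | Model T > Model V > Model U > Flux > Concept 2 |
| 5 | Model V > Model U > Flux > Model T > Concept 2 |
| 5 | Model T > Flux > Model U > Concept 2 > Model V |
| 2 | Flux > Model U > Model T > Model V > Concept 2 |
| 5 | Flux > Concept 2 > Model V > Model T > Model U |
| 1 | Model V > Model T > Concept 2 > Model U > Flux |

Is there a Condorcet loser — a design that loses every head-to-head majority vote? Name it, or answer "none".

Pairwise majorities:
Concept 2 vs Flux: Flux wins 18–9.
Concept 2 vs Model U: 3+1+5+1 = 10 for Concept 2, 17 for Model U — Model U by 17–10.
Concept 2 vs Model V: Concept 2 preferred on 3+1+4+5+5 = 18 ballots; Concept 2 wins 18–9.
Concept 2–Model T: Model T 19–8.
Flux–Model U: Flux 16–11.
Flux–Model V: Model V 14–13.
Flux vs Model T: 12 to 15, Model T.
Model U vs Model V: Model U preferred on 4+5+2 = 11 ballots; Model V wins 16–11.
Model U vs Model T: 5+2 = 7 for Model U, 20 for Model T — Model T by 20–7.
Model V–Model T: Model V 14–13.
Each design has at least one pairwise win (Concept 2 beats Model V; Flux beats Concept 2; Model U beats Concept 2; Model V beats Flux; Model T beats Concept 2) — no Condorcet loser.

none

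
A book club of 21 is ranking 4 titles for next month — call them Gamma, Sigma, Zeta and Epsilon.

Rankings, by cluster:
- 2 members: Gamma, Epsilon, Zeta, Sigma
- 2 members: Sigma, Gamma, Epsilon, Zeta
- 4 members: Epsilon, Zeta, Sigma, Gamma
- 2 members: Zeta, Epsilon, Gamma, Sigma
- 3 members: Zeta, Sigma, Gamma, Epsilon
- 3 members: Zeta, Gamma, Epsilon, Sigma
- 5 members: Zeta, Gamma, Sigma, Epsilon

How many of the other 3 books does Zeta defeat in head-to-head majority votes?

3

Zeta against each rival (21 members):
Zeta vs Gamma: Zeta, 17–4.
Zeta–Sigma: Zeta 19–2.
Zeta vs Epsilon: Zeta preferred on 2+3+3+5 = 13 ballots; Zeta wins 13–8.
Zeta beats Gamma, Sigma, Epsilon — 3 pairwise wins.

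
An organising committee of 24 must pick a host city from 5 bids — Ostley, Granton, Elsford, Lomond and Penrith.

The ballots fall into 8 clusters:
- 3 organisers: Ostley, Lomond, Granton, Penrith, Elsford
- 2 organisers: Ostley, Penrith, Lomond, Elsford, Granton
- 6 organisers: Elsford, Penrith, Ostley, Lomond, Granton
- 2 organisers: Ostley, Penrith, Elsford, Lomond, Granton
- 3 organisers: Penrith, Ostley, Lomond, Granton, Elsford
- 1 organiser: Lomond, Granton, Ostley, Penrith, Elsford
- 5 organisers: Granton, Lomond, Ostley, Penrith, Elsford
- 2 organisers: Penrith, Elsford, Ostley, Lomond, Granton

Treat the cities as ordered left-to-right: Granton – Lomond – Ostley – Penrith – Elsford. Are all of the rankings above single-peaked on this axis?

yes

Axis positions: Granton=1, Lomond=2, Ostley=3, Penrith=4, Elsford=5.
Cluster 1 (peak Ostley at position 3): ranking walks positions 3-2-1-4-5, expanding outward from the peak — single-peaked.
Cluster 2 (peak Ostley at position 3): ranking walks positions 3-4-2-5-1, expanding outward from the peak — single-peaked.
Cluster 3 (peak Elsford at position 5): ranking walks positions 5-4-3-2-1, expanding outward from the peak — single-peaked.
Cluster 4 (peak Ostley at position 3): ranking walks positions 3-4-5-2-1, expanding outward from the peak — single-peaked.
Cluster 5 (peak Penrith at position 4): ranking walks positions 4-3-2-1-5, expanding outward from the peak — single-peaked.
Cluster 6 (peak Lomond at position 2): ranking walks positions 2-1-3-4-5, expanding outward from the peak — single-peaked.
Cluster 7 (peak Granton at position 1): ranking walks positions 1-2-3-4-5, expanding outward from the peak — single-peaked.
Cluster 8 (peak Penrith at position 4): ranking walks positions 4-5-3-2-1, expanding outward from the peak — single-peaked.
Every ranking is single-peaked on this axis.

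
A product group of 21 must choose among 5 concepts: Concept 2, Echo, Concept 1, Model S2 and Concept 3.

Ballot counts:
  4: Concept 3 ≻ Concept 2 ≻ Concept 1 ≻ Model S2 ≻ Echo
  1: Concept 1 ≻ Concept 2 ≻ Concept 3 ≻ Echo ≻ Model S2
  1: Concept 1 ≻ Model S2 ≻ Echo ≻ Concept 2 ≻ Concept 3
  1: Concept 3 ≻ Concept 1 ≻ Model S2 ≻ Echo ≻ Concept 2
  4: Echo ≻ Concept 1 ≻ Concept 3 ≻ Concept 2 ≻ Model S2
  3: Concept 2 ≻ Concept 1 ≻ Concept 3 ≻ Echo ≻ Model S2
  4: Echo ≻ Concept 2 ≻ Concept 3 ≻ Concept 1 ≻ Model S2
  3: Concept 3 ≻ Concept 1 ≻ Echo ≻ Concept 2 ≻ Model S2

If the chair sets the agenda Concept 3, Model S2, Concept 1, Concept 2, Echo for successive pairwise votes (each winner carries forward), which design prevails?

Round 1: Concept 3 vs Model S2 — 20–1, Concept 3 advances.
Round 2: Concept 3 vs Concept 1 — 12–9, Concept 3 advances.
Round 3: Concept 3 vs Concept 2 — 12–9, Concept 3 advances.
Round 4: Concept 3 vs Echo — 12–9, Concept 3 advances.
The agenda winner is Concept 3.

Concept 3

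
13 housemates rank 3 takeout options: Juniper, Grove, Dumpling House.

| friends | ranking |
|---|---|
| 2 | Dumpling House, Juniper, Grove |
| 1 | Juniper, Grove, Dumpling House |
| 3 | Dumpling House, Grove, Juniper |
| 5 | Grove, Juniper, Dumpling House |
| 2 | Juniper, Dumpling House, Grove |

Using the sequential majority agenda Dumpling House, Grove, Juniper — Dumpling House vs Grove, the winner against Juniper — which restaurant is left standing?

Juniper

Round 1: Dumpling House vs Grove — 7–6, Dumpling House advances.
Round 2: Dumpling House vs Juniper — 5–8, Juniper advances.
Juniper survives the agenda.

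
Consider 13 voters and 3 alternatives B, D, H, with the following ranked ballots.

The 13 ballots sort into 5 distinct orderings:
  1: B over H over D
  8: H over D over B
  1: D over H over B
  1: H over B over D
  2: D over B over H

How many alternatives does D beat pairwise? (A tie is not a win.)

1

D against each rival (13 voters):
D vs B: D wins 11–2.
D–H: H 10–3.
D beats B; loses to H — 1 pairwise win.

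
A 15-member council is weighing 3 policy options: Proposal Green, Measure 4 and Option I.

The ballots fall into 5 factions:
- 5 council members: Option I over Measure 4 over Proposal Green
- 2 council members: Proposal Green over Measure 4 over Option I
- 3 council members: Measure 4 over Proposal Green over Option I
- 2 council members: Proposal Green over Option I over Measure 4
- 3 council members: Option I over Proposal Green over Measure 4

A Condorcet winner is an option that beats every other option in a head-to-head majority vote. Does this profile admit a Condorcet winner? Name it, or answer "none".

Check each pair by majority over 15 ballots:
Proposal Green vs Measure 4: Proposal Green is ranked higher on 2+2+3 = 7 ballots, Measure 4 on 8. Measure 4 wins 8–7.
Proposal Green vs Option I: Option I, 8–7.
Measure 4 vs Option I: Measure 4 is ranked higher on 2+3 = 5 ballots, Option I on 10. Option I wins 10–5.
Option I defeats every rival head-to-head and is the Condorcet winner.

Option I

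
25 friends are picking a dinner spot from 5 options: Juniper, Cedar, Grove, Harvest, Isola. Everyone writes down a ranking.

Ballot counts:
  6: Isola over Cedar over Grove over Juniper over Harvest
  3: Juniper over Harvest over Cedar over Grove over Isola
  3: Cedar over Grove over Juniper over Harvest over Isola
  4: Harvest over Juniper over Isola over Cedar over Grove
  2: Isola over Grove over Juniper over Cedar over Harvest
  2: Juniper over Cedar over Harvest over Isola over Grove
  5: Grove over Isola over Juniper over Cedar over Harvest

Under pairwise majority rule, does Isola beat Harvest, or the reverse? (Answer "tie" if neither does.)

Ballots ranking Isola above Harvest: 6 + 2 + 5 = 13.
Ballots ranking Harvest above Isola: 25 − 13 = 12.
Isola wins the head-to-head 13–12.

Isola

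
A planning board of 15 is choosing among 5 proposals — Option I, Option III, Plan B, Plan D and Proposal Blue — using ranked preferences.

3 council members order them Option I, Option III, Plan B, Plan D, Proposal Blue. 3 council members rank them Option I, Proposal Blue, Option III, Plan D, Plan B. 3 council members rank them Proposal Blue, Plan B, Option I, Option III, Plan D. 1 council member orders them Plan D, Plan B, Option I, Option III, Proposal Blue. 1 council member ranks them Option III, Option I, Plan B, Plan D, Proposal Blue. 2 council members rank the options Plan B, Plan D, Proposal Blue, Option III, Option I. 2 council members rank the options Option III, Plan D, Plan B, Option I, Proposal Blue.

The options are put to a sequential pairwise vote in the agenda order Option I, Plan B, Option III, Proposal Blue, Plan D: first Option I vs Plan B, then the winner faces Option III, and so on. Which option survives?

Plan D

Round 1: Option I vs Plan B — 7–8, Plan B advances.
Round 2: Plan B vs Option III — 6–9, Option III advances.
Round 3: Option III vs Proposal Blue — 7–8, Proposal Blue advances.
Round 4: Proposal Blue vs Plan D — 6–9, Plan D advances.
Plan D survives the agenda.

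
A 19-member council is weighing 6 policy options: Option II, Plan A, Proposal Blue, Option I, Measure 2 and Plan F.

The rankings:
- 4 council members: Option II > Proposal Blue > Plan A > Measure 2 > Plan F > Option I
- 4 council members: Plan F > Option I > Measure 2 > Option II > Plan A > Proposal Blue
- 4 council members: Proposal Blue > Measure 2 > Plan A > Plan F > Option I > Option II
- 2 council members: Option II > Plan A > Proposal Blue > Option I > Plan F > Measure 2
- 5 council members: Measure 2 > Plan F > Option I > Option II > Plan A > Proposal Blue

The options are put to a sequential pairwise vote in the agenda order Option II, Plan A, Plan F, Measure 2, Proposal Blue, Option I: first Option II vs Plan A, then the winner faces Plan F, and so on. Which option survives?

Proposal Blue

Round 1: Option II vs Plan A — 15–4, Option II advances.
Round 2: Option II vs Plan F — 6–13, Plan F advances.
Round 3: Plan F vs Measure 2 — 6–13, Measure 2 advances.
Round 4: Measure 2 vs Proposal Blue — 9–10, Proposal Blue advances.
Round 5: Proposal Blue vs Option I — 10–9, Proposal Blue advances.
The agenda winner is Proposal Blue.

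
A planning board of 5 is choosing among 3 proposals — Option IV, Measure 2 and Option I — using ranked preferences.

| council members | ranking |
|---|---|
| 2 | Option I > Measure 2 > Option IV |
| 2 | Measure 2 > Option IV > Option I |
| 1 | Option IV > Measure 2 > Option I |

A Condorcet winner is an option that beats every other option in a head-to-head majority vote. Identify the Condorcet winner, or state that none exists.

Check each pair by majority over 5 ballots:
Option IV vs Measure 2: Measure 2 wins 4–1.
Option IV vs Option I: Option IV, 3–2.
Measure 2–Option I: Measure 2 3–2.
Measure 2 wins every pairwise contest, so Measure 2 is the Condorcet winner.

Measure 2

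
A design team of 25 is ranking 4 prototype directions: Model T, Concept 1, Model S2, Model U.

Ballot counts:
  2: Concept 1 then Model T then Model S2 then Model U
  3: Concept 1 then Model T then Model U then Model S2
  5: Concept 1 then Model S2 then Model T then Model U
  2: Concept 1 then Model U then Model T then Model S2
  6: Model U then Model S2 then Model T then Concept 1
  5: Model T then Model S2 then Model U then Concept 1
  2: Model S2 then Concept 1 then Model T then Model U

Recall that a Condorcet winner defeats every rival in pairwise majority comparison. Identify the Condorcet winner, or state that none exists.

Pairwise majorities:
Model T–Concept 1: Concept 1 14–11.
Model T vs Model S2: Model S2, 13–12.
Model T vs Model U: Model T wins 17–8.
Concept 1–Model S2: Model S2 13–12.
Concept 1 vs Model U: Concept 1 wins 14–11.
Model S2–Model U: Model S2 14–11.
Only Model S2 has no losses; Model S2 is the Condorcet winner.

Model S2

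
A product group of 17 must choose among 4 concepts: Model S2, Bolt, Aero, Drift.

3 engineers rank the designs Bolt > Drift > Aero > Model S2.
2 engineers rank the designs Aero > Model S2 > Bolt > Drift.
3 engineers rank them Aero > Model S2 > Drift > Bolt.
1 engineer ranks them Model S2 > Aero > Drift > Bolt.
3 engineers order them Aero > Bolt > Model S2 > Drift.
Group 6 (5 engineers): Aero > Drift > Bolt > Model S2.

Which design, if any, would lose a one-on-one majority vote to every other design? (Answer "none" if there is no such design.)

none

Pairwise majorities:
Model S2 vs Bolt: 6 to 11, Bolt.
Model S2 vs Aero: Aero, 16–1.
Model S2 vs Drift: 9 to 8, Model S2.
Bolt vs Aero: Aero, 14–3.
Bolt vs Drift: 8 to 9, Drift.
Aero vs Drift: Aero preferred on 2+3+1+3+5 = 14 ballots; Aero wins 14–3.
Each design has at least one pairwise win (Model S2 beats Drift; Bolt beats Model S2; Aero beats Model S2; Drift beats Bolt) — no Condorcet loser.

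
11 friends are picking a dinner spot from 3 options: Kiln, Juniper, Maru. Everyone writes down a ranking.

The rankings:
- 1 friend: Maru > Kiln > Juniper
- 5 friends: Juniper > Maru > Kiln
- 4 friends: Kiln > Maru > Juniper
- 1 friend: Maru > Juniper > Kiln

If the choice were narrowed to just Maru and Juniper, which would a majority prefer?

Ballots ranking Maru above Juniper: 1 + 4 + 1 = 6.
Ballots ranking Juniper above Maru: 11 − 6 = 5.
Maru wins the head-to-head 6–5.

Maru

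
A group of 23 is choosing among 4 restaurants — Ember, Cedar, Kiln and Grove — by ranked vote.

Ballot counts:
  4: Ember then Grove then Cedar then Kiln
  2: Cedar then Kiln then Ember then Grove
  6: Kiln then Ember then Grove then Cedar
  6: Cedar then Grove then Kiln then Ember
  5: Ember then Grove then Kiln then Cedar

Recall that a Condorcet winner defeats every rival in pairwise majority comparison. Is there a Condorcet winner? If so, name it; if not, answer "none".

Check each pair by majority over 23 ballots:
Ember–Cedar: Ember 15–8.
Ember vs Kiln: Kiln wins 14–9.
Ember vs Grove: Ember wins 17–6.
Cedar vs Kiln: Cedar wins 12–11.
Cedar vs Grove: Grove, 15–8.
Kiln–Grove: Grove 15–8.
No restaurant is unbeaten: Ember loses to Kiln; Cedar loses to Ember; Kiln loses to Cedar; Grove loses to Ember. In particular Ember > Cedar > Kiln > Ember is a majority cycle — no Condorcet winner exists.

none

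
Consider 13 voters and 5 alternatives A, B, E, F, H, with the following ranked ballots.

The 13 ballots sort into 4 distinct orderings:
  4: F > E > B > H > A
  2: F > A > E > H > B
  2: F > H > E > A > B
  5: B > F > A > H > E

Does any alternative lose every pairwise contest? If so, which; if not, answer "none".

none

Head-to-head results (13 voters):
A vs B: A preferred on 2+2 = 4 ballots; B wins 9–4.
A vs E: 2+5 = 7 for A, 6 for E — A by 7–6.
A vs F: F, 13–0.
A vs H: 7 to 6, A.
B vs E: E wins 8–5.
B vs F: 5 to 8, F.
B–H: B 9–4.
E vs F: E preferred on 0 ballots; F wins 13–0.
E–H: H 7–6.
F vs H: F preferred on 4+2+2+5 = 13 ballots; F wins 13–0.
No alternative is winless: A beats E; B beats A; E beats B; F beats A; H beats E. There is no Condorcet loser.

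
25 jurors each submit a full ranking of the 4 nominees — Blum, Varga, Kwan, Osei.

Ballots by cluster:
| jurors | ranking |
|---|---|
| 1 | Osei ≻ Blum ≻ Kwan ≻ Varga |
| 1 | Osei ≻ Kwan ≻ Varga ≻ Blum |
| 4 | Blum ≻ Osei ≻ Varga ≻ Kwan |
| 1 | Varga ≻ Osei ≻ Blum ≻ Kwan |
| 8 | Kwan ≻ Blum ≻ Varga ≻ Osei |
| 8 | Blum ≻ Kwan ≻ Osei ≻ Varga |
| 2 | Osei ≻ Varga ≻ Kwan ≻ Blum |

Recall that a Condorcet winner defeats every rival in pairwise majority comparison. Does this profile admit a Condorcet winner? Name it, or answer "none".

Pairwise majorities:
Blum vs Varga: 21 to 4, Blum.
Blum vs Kwan: 14 to 11, Blum.
Blum vs Osei: Blum preferred on 4+8+8 = 20 ballots; Blum wins 20–5.
Varga vs Kwan: 7 to 18, Kwan.
Varga vs Osei: 9 to 16, Osei.
Kwan vs Osei: Kwan is ranked higher on 8+8 = 16 ballots, Osei on 9. Kwan wins 16–9.
Blum beats each of Varga, Kwan, Osei — Blum is the Condorcet winner.

Blum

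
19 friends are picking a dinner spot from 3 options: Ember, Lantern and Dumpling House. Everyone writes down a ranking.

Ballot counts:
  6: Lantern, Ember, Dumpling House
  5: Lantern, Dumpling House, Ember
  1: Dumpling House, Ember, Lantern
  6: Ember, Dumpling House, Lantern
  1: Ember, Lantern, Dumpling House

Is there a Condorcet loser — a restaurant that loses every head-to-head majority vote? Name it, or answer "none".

Head-to-head results (19 friends):
Ember vs Lantern: Lantern wins 11–8.
Ember–Dumpling House: Ember 13–6.
Lantern–Dumpling House: Lantern 12–7.
Only Dumpling House has no wins; Dumpling House is the Condorcet loser.

Dumpling House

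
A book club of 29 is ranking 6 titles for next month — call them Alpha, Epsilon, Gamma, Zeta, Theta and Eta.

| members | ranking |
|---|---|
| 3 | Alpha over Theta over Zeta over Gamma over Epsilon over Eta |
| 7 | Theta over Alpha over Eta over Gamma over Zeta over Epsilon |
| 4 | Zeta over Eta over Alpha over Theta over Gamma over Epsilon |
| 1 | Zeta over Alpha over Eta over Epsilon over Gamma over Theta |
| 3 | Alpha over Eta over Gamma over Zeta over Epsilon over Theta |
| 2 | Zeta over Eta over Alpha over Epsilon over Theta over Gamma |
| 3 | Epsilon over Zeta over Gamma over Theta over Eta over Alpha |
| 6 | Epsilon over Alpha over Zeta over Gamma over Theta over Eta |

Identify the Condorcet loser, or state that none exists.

Pairwise majorities:
Alpha–Epsilon: Alpha 20–9.
Alpha vs Gamma: Alpha wins 26–3.
Alpha vs Zeta: Alpha is ranked higher on 3+7+3+6 = 19 ballots, Zeta on 10. Alpha wins 19–10.
Alpha vs Theta: 3+4+1+3+2+6 = 19 for Alpha, 10 for Theta — Alpha by 19–10.
Alpha vs Eta: Alpha, 20–9.
Epsilon vs Gamma: Gamma, 17–12.
Epsilon–Zeta: Zeta 20–9.
Epsilon vs Theta: Epsilon wins 15–14.
Epsilon vs Eta: Eta wins 17–12.
Gamma vs Zeta: 7+3 = 10 for Gamma, 19 for Zeta — Zeta by 19–10.
Gamma vs Theta: Theta, 16–13.
Gamma vs Eta: Gamma preferred on 3+3+6 = 12 ballots; Eta wins 17–12.
Zeta–Theta: Zeta 19–10.
Zeta vs Eta: 19 to 10, Zeta.
Theta vs Eta: 19 to 10, Theta.
No book is winless: Alpha beats Epsilon; Epsilon beats Theta; Gamma beats Epsilon; Zeta beats Epsilon; Theta beats Gamma; Eta beats Epsilon. There is no Condorcet loser.

none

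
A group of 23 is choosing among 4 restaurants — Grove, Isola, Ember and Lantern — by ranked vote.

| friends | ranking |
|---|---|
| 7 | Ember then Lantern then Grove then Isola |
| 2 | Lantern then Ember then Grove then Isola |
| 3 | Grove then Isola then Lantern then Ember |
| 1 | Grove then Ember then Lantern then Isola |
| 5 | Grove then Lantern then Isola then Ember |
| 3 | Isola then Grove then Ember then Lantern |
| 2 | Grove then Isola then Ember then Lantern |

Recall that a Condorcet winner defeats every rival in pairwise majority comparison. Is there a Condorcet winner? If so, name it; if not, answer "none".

Pairwise majorities:
Grove vs Isola: Grove is ranked higher on 7+2+3+1+5+2 = 20 ballots, Isola on 3. Grove wins 20–3.
Grove vs Ember: 14 to 9, Grove.
Grove vs Lantern: Grove is ranked higher on 3+1+5+3+2 = 14 ballots, Lantern on 9. Grove wins 14–9.
Isola vs Ember: 3+5+3+2 = 13 for Isola, 10 for Ember — Isola by 13–10.
Isola vs Lantern: 3+3+2 = 8 for Isola, 15 for Lantern — Lantern by 15–8.
Ember vs Lantern: Ember is ranked higher on 7+1+3+2 = 13 ballots, Lantern on 10. Ember wins 13–10.
Grove wins every pairwise contest, so Grove is the Condorcet winner.

Grove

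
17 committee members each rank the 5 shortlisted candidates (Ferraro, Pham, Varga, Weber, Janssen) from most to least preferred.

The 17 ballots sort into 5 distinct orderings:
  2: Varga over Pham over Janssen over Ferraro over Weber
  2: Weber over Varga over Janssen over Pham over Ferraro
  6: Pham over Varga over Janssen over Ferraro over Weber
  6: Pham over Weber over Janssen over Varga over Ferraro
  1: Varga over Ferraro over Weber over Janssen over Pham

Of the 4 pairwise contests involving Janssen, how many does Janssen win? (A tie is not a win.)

Janssen against each rival (17 committee members):
Janssen vs Ferraro: Janssen wins 16–1.
Janssen vs Pham: Pham wins 14–3.
Janssen–Varga: Varga 11–6.
Janssen–Weber: Weber 9–8.
Janssen beats Ferraro; loses to Pham, Varga, Weber — 1 pairwise win.

1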